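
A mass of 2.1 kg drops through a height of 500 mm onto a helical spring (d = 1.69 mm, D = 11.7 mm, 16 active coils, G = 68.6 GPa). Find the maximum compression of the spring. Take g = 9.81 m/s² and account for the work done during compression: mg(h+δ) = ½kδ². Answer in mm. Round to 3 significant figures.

k = Gd⁴/(8D³N_a) = (68.6×10³)(1.69⁴)/(8·11.7³·16) = 2.7296 N/mm
W = mg = 2.1 × 9.81 = 20.601 N
½kδ² − Wδ − Wh = 0 → δ = (W + √(W² + 2kWh))/k
δ = (20.601 + √(424.4 + 56233.1))/2.7296 = (20.601 + 238.03)/2.7296 = 94.749 mm

94.7 mm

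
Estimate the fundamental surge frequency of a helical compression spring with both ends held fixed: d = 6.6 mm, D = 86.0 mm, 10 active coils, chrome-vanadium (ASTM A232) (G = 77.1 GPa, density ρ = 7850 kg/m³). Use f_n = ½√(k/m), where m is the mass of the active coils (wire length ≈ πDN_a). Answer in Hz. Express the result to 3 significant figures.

k = Gd⁴/(8D³N_a) = (77.1×10³)(6.6⁴)/(8·86.0³·10) = 2.875 N/mm = 2875 N/m
Wire length L = πDN_a = π·86.0·10 = 2701.8 mm
m = ρ·(πd²/4)·L = 7850 × 34.212×10⁻⁶ m² × 2.7018 m = 0.7256 kg
f_n = ½√(k/m) = 0.5·√(2875/0.7256) = 0.5·√(3962.3) = 31.473 Hz

31.5 Hz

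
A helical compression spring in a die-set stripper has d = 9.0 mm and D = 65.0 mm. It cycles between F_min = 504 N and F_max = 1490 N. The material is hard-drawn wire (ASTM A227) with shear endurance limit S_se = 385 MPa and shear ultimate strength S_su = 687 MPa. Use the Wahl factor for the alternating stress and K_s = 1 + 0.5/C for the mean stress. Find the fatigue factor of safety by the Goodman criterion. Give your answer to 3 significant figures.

C = D/d = 65.0/9.0 = 7.2222; K_W = (4C−1)/(4C−4)+0.615/C = 1.2057; K_s = 1+0.5/C = 1.0692
F_a = (F_max−F_min)/2 = 493 N; F_m = (F_max+F_min)/2 = 997 N
τ_a = K_W·8F_aD/(πd³) = 1.2057 × 111.94 = 134.96 MPa
τ_m = K_s·8F_mD/(πd³) = 1.0692 × 226.37 = 242.04 MPa
Goodman: 1/n_f = τ_a/S_se + τ_m/S_su = 134.96/385 + 242.04/687 = 0.35055 + 0.35232 = 0.70287
n_f = 1/0.70287 = 1.423

1.42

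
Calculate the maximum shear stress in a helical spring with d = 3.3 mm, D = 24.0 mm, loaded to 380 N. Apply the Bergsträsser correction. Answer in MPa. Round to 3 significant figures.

770 MPa

Spring index C = D/d = 24.0/3.3 = 7.2727
K_B = (4C+2)/(4C−3) = 31.091/26.091 = 1.1916
τ₀ = 8FD/(πd³) = 8·380·24.0/(π·3.3³) = 72960/112.9 = 646.24 MPa
τ_max = K·τ₀ = 1.1916 × 646.24 = 770.08 MPa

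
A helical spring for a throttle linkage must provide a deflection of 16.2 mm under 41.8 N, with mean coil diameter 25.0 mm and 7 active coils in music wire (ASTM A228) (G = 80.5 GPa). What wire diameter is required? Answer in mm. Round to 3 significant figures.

Required rate k = F/δ = 41.8/16.2 = 2.5802 N/mm
d = (8D³N_a·k / G)^(1/4) = (8·25.0³·7·2.5802 / (80.5×10³))^0.25
  = (28.046)^0.25 = 2.3013 mm

2.30 mm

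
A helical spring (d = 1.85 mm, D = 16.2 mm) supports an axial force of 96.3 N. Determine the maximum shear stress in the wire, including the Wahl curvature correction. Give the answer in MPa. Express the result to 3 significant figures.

Spring index C = D/d = 16.2/1.85 = 8.7568
K_W = (4C−1)/(4C−4) + 0.615/C = 34.027/31.027 + 0.0702 = 1.1669
τ₀ = 8FD/(πd³) = 8·96.3·16.2/(π·1.85³) = 12480.5/19.891 = 627.43 MPa
τ_max = K·τ₀ = 1.1669 × 627.43 = 732.16 MPa

732 MPa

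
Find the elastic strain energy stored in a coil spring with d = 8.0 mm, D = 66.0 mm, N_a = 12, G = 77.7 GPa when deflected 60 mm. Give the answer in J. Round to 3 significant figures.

20.8 J

k = Gd⁴/(8D³N_a) = (77.7×10³)(8.0⁴)/(8·66.0³·12) = 11.531 N/mm
U = ½kδ² = 0.5 × 11.531 × 60² = 20756 N·mm = 20.756 J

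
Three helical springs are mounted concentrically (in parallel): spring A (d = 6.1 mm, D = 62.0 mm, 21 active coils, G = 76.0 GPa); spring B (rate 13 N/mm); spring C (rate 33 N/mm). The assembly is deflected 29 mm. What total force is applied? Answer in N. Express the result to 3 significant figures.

1410 N

k_A = Gd⁴/(8D³N_a) = (76.0×10³)(6.1⁴)/(8·62.0³·21) = 2.6281 N/mm
Parallel: k_eq = 2.6281 + 13 + 33 = 48.628 N/mm
F = k_eq·δ = 48.628·29 = 1410.2 N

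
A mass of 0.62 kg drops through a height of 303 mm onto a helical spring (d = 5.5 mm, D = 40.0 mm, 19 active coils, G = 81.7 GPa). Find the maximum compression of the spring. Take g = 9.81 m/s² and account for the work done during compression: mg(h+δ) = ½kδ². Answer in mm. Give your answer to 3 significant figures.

22.7 mm

k = Gd⁴/(8D³N_a) = (81.7×10³)(5.5⁴)/(8·40.0³·19) = 7.6851 N/mm
W = mg = 0.62 × 9.81 = 6.0822 N
½kδ² − Wδ − Wh = 0 → δ = (W + √(W² + 2kWh))/k
δ = (6.0822 + √(36.993 + 28325.8))/7.6851 = (6.0822 + 168.41)/7.6851 = 22.706 mm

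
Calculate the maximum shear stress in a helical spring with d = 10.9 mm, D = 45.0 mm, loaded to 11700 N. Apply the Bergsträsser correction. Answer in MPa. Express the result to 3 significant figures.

1420 MPa

Spring index C = D/d = 45.0/10.9 = 4.1284
K_B = (4C+2)/(4C−3) = 18.514/13.514 = 1.3700
τ₀ = 8FD/(πd³) = 8·11700·45.0/(π·10.9³) = 4.212e+06/4068.5 = 1035.3 MPa
τ_max = K·τ₀ = 1.3700 × 1035.3 = 1418.3 MPa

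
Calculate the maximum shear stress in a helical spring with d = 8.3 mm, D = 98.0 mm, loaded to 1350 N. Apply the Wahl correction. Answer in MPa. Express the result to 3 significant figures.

661 MPa

Spring index C = D/d = 98.0/8.3 = 11.8072
K_W = (4C−1)/(4C−4) + 0.615/C = 46.229/43.229 + 0.0521 = 1.1215
τ₀ = 8FD/(πd³) = 8·1350·98.0/(π·8.3³) = 1.0584e+06/1796.3 = 589.2 MPa
τ_max = K·τ₀ = 1.1215 × 589.2 = 660.78 MPa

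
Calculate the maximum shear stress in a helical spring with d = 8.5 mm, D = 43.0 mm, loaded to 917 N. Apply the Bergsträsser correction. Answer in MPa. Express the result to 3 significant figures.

Spring index C = D/d = 43.0/8.5 = 5.0588
K_B = (4C+2)/(4C−3) = 22.235/17.235 = 1.2901
τ₀ = 8FD/(πd³) = 8·917·43.0/(π·8.5³) = 315448/1929.3 = 163.5 MPa
τ_max = K·τ₀ = 1.2901 × 163.5 = 210.93 MPa

211 MPa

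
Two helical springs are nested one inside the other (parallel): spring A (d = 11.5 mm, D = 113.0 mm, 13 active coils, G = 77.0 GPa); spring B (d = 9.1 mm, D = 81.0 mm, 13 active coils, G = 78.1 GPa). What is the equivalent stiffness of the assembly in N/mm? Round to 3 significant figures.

18.7 N/mm

k_A = Gd⁴/(8D³N_a) = (77.0×10³)(11.5⁴)/(8·113.0³·13) = 8.9746 N/mm
k_B = Gd⁴/(8D³N_a) = (78.1×10³)(9.1⁴)/(8·81.0³·13) = 9.6901 N/mm
Parallel: k_eq = 8.9746 + 9.6901 = 18.665 N/mm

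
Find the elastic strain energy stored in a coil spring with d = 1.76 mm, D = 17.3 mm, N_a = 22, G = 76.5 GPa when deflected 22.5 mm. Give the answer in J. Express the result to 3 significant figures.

k = Gd⁴/(8D³N_a) = (76.5×10³)(1.76⁴)/(8·17.3³·22) = 0.80549 N/mm
U = ½kδ² = 0.5 × 0.80549 × 22.5² = 203.89 N·mm = 0.20389 J

0.204 J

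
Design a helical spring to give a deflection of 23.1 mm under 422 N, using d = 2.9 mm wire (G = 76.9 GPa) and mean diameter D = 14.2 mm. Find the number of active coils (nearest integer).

Required rate k = F/δ = 422/23.1 = 18.268 N/mm
N_a = Gd⁴/(8D³k) = (76.9×10³ × 2.9⁴)/(8 × 14.2³ × 18.268)
    = 5.43899e+06 / 418461 = 13 → 13 coils

13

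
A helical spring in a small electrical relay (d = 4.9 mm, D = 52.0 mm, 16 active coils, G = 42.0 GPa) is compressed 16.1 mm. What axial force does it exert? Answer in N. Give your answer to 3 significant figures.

k = Gd⁴/(8D³N_a) = (42.0×10³)(4.9⁴)/(8·52.0³·16) = 1.3453 N/mm
F = k·δ = 1.3453 × 16.1 = 21.659 N

21.7 N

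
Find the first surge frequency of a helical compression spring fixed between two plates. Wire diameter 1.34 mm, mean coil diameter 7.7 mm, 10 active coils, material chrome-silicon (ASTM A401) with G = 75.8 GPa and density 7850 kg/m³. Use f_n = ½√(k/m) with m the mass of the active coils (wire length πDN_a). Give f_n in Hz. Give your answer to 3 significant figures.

790 Hz

k = Gd⁴/(8D³N_a) = (75.8×10³)(1.34⁴)/(8·7.7³·10) = 6.6915 N/mm = 6691.5 N/m
Wire length L = πDN_a = π·7.7·10 = 241.9 mm
m = ρ·(πd²/4)·L = 7850 × 1.4103×10⁻⁶ m² × 0.2419 m = 0.002678 kg
f_n = ½√(k/m) = 0.5·√(6691.5/0.002678) = 0.5·√(2.4987e+06) = 790.37 Hz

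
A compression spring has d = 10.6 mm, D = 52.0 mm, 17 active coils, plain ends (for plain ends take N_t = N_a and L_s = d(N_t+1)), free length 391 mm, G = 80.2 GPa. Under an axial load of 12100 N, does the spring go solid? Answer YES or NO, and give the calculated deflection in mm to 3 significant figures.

YES, δ = 229 mm

k = Gd⁴/(8D³N_a) = (80.2×10³)(10.6⁴)/(8·52.0³·17) = 52.948 N/mm
N_t = 17; L_s = 10.6·18 = 190.8 mm; δ_solid = L₀ − L_s = 391 − 190.8 = 200.2 mm
δ = F/k = 12100/52.948 = 228.53 mm
δ ≥ δ_solid → spring goes solid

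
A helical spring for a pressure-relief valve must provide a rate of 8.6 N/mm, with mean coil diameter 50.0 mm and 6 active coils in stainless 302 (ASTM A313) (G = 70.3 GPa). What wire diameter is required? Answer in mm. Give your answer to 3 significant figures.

d = (8D³N_a·k / G)^(1/4) = (8·50.0³·6·8.6 / (70.3×10³))^0.25
  = (734)^0.25 = 5.2050 mm

5.21 mm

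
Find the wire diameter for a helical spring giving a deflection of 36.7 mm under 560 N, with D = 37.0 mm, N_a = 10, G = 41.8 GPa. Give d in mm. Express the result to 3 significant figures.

6.20 mm

Required rate k = F/δ = 560/36.7 = 15.259 N/mm
d = (8D³N_a·k / G)^(1/4) = (8·37.0³·10·15.259 / (41.8×10³))^0.25
  = (1479.2)^0.25 = 6.2017 mm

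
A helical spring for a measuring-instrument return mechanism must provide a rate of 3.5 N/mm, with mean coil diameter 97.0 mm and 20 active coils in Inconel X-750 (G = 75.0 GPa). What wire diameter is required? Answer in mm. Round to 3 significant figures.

9.09 mm

d = (8D³N_a·k / G)^(1/4) = (8·97.0³·20·3.5 / (75.0×10³))^0.25
  = (6814.6)^0.25 = 9.0857 mm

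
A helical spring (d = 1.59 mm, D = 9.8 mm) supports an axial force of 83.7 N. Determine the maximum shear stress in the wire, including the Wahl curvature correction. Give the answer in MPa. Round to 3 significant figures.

647 MPa

Spring index C = D/d = 9.8/1.59 = 6.1635
K_W = (4C−1)/(4C−4) + 0.615/C = 23.654/20.654 + 0.0998 = 1.2450
τ₀ = 8FD/(πd³) = 8·83.7·9.8/(π·1.59³) = 6562.08/12.628 = 519.64 MPa
τ_max = K·τ₀ = 1.2450 × 519.64 = 646.96 MPa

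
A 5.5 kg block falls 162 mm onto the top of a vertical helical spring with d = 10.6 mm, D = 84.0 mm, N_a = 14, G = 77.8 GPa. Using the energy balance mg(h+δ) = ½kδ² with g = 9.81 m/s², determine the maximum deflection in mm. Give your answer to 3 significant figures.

38.2 mm

k = Gd⁴/(8D³N_a) = (77.8×10³)(10.6⁴)/(8·84.0³·14) = 14.796 N/mm
W = mg = 5.5 × 9.81 = 53.955 N
½kδ² − Wδ − Wh = 0 → δ = (W + √(W² + 2kWh))/k
δ = (53.955 + √(2911.1 + 258657))/14.796 = (53.955 + 511.44)/14.796 = 38.212 mm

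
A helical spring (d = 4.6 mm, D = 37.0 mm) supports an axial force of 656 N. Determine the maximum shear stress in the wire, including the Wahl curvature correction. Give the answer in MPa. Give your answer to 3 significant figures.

Spring index C = D/d = 37.0/4.6 = 8.0435
K_W = (4C−1)/(4C−4) + 0.615/C = 31.174/28.174 + 0.0765 = 1.1829
τ₀ = 8FD/(πd³) = 8·656·37.0/(π·4.6³) = 194176/305.79 = 635 MPa
τ_max = K·τ₀ = 1.1829 × 635 = 751.16 MPa

751 MPa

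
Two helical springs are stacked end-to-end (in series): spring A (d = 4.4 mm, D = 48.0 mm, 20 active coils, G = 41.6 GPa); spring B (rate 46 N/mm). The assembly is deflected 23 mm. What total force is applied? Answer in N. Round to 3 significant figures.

k_A = Gd⁴/(8D³N_a) = (41.6×10³)(4.4⁴)/(8·48.0³·20) = 0.88117 N/mm
Series: 1/k_eq = 1/0.88117 + 1/46 = 1.1566; k_eq = 0.86461 N/mm
F = k_eq·δ = 0.86461·23 = 19.886 N

19.9 N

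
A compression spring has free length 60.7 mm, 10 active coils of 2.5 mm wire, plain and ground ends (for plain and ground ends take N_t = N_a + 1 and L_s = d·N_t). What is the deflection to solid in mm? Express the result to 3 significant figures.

N_t = 11; L_s = 2.5·11 = 27.5 mm
δ_solid = L₀ − L_s = 60.7 − 27.5 = 33.2 mm

33.2 mm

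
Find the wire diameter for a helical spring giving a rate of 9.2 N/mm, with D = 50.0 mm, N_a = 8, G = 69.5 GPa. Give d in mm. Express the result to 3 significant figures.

5.70 mm

d = (8D³N_a·k / G)^(1/4) = (8·50.0³·8·9.2 / (69.5×10³))^0.25
  = (1059)^0.25 = 5.7046 mm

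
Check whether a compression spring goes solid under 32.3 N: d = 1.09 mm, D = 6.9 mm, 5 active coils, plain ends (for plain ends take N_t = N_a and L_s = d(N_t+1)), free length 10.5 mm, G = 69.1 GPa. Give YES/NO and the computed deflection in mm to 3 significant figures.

k = Gd⁴/(8D³N_a) = (69.1×10³)(1.09⁴)/(8·6.9³·5) = 7.423 N/mm
N_t = 5; L_s = 1.09·6 = 6.54 mm; δ_solid = L₀ − L_s = 10.5 − 6.54 = 3.96 mm
δ = F/k = 32.3/7.423 = 4.3514 mm
δ ≥ δ_solid → spring goes solid

YES, δ = 4.35 mm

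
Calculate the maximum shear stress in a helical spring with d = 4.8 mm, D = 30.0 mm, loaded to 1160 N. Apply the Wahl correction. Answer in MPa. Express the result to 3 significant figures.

Spring index C = D/d = 30.0/4.8 = 6.2500
K_W = (4C−1)/(4C−4) + 0.615/C = 24.000/21.000 + 0.0984 = 1.2413
τ₀ = 8FD/(πd³) = 8·1160·30.0/(π·4.8³) = 278400/347.44 = 801.3 MPa
τ_max = K·τ₀ = 1.2413 × 801.3 = 994.62 MPa

995 MPa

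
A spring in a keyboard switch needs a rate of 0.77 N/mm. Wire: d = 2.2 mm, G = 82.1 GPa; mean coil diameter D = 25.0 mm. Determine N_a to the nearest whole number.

20

N_a = Gd⁴/(8D³k) = (82.1×10³ × 2.2⁴)/(8 × 25.0³ × 0.77)
    = 1.92324e+06 / 96250 = 19.98 → 20 coils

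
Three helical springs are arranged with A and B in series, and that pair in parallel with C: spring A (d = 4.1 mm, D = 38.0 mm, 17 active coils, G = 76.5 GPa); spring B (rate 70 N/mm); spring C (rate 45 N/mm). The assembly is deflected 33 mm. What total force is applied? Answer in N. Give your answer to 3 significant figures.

k_A = Gd⁴/(8D³N_a) = (76.5×10³)(4.1⁴)/(8·38.0³·17) = 2.8967 N/mm
Springs A,B series: k_AB = 1/(1/2.8967+1/70) = 2.7816 N/mm; parallel with C: k_eq = 2.7816+45 = 47.782 N/mm
F = k_eq·δ = 47.782·33 = 1576.8 N

1580 N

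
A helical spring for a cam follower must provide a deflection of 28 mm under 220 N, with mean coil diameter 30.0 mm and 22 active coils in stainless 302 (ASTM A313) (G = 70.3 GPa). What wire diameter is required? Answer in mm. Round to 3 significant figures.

4.80 mm

Required rate k = F/δ = 220/28 = 7.8571 N/mm
d = (8D³N_a·k / G)^(1/4) = (8·30.0³·22·7.8571 / (70.3×10³))^0.25
  = (531.11)^0.25 = 4.8006 mm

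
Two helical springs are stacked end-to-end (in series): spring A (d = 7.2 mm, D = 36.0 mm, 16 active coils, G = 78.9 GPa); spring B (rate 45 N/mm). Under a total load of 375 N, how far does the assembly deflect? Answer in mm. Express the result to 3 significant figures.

18.9 mm

k_A = Gd⁴/(8D³N_a) = (78.9×10³)(7.2⁴)/(8·36.0³·16) = 35.505 N/mm
Series: 1/k_eq = 1/35.505 + 1/45 = 0.050387; k_eq = 19.846 N/mm
δ = F/k_eq = 375/19.846 = 18.895 mm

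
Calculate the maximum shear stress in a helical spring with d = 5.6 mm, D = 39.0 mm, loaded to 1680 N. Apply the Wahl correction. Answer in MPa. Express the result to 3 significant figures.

Spring index C = D/d = 39.0/5.6 = 6.9643
K_W = (4C−1)/(4C−4) + 0.615/C = 26.857/23.857 + 0.0883 = 1.2141
τ₀ = 8FD/(πd³) = 8·1680·39.0/(π·5.6³) = 524160/551.71 = 950.06 MPa
τ_max = K·τ₀ = 1.2141 × 950.06 = 1153.4 MPa

1150 MPa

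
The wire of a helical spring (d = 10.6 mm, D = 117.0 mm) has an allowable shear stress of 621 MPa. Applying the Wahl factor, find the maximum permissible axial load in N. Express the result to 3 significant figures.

2200 N

C = D/d = 117.0/10.6 = 11.0377
K_W = (4C−1)/(4C−4) + 0.615/C = 43.151/40.151 + 0.0557 = 1.1304
τ_max = K·8FD/(πd³) → F_max = τ_allow·πd³/(8DK)
F_max = 621·π·10.6³/(8·117.0·1.1304) = 2.3236e+06/1058.1 = 2196 N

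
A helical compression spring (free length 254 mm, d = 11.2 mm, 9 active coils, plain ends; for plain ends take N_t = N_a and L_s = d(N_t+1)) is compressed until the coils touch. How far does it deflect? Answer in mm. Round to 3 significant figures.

N_t = 9; L_s = 11.2·10 = 112 mm
δ_solid = L₀ − L_s = 254 − 112 = 142 mm

142 mm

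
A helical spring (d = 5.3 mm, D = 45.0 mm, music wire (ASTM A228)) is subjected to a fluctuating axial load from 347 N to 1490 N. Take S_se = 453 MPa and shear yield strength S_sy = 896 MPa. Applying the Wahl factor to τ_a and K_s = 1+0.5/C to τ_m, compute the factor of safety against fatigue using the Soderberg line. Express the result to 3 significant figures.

0.507

C = D/d = 45.0/5.3 = 8.4906; K_W = (4C−1)/(4C−4)+0.615/C = 1.1726; K_s = 1+0.5/C = 1.0589
F_a = (F_max−F_min)/2 = 571.5 N; F_m = (F_max+F_min)/2 = 918.5 N
τ_a = K_W·8F_aD/(πd³) = 1.1726 × 439.89 = 515.79 MPa
τ_m = K_s·8F_mD/(πd³) = 1.0589 × 706.98 = 748.61 MPa
Soderberg: 1/n_f = τ_a/S_se + τ_m/S_sy = 515.79/453 + 748.61/896 = 1.13862 + 0.83550 = 1.9741
n_f = 1/1.9741 = 0.5066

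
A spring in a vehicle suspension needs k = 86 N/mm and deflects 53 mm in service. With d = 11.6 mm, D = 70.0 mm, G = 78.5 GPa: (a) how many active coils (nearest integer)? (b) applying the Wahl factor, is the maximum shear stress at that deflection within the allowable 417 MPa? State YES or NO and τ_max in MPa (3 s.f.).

N_a = Gd⁴/(8D³k) = (78.5×10³)(11.6⁴)/(8·70.0³·86) = 6.023 → N_a = 6
Actual rate k = Gd⁴/(8D³·6) = 86.331 N/mm
Working load F = kδ = 86.331·53 = 4575.5 N
C = 70.0/11.6 = 6.0345; K_W = (4C−1)/(4C−4)+0.615/C = 1.2509
τ_max = K_W·8FD/(πd³) = 1.2509·522.52 = 653.62 MPa
τ_max > 417 MPa → exceeds allowable

(a) 6 coils; (b) NO, τ_max = 654 MPa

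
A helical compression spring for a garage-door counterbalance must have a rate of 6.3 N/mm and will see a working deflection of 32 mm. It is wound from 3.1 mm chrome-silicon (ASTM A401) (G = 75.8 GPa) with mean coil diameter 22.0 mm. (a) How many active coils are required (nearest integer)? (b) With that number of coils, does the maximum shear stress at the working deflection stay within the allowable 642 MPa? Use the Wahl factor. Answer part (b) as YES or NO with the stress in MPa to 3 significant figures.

N_a = Gd⁴/(8D³k) = (75.8×10³)(3.1⁴)/(8·22.0³·6.3) = 13.04 → N_a = 13
Actual rate k = Gd⁴/(8D³·13) = 6.3214 N/mm
Working load F = kδ = 6.3214·32 = 202.29 N
C = 22.0/3.1 = 7.0968; K_W = (4C−1)/(4C−4)+0.615/C = 1.2097
τ_max = K_W·8FD/(πd³) = 1.2097·380.4 = 460.16 MPa
τ_max ≤ 642 MPa → acceptable

(a) 13 coils; (b) YES, τ_max = 460 MPa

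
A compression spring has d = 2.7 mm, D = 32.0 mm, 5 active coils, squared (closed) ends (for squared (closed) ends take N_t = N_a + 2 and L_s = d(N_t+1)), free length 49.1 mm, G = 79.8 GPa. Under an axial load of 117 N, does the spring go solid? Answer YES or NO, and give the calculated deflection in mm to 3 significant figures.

YES, δ = 36.2 mm

k = Gd⁴/(8D³N_a) = (79.8×10³)(2.7⁴)/(8·32.0³·5) = 3.2355 N/mm
N_t = 7; L_s = 2.7·8 = 21.6 mm; δ_solid = L₀ − L_s = 49.1 − 21.6 = 27.5 mm
δ = F/k = 117/3.2355 = 36.161 mm
δ ≥ δ_solid → spring goes solid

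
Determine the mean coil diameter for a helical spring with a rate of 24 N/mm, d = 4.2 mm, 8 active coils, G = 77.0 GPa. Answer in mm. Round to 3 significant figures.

D = (Gd⁴/(8N_a·k))^(1/3) = (77.0×10³·4.2⁴/(8·8·24))^(1/3)
  = (15599)^(1/3) = 24.9861 mm

25.0 mm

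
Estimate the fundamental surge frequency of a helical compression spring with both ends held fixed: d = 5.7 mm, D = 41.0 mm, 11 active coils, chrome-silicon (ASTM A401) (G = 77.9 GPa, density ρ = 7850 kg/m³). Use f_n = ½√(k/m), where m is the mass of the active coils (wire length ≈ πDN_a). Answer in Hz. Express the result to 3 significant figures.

k = Gd⁴/(8D³N_a) = (77.9×10³)(5.7⁴)/(8·41.0³·11) = 13.558 N/mm = 13558 N/m
Wire length L = πDN_a = π·41.0·11 = 1416.9 mm
m = ρ·(πd²/4)·L = 7850 × 25.518×10⁻⁶ m² × 1.4169 m = 0.28382 kg
f_n = ½√(k/m) = 0.5·√(13558/0.28382) = 0.5·√(47771) = 109.28 Hz

109 Hz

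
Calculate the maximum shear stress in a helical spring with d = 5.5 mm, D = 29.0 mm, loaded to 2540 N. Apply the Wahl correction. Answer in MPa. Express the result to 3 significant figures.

1460 MPa

Spring index C = D/d = 29.0/5.5 = 5.2727
K_W = (4C−1)/(4C−4) + 0.615/C = 20.091/17.091 + 0.1166 = 1.2922
τ₀ = 8FD/(πd³) = 8·2540·29.0/(π·5.5³) = 589280/522.68 = 1127.4 MPa
τ_max = K·τ₀ = 1.2922 × 1127.4 = 1456.8 MPa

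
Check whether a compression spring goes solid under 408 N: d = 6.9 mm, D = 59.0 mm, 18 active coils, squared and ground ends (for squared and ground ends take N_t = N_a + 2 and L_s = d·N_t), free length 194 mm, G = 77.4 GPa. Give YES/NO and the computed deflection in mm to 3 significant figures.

YES, δ = 68.8 mm

k = Gd⁴/(8D³N_a) = (77.4×10³)(6.9⁴)/(8·59.0³·18) = 5.9322 N/mm
N_t = 20; L_s = 6.9·20 = 138 mm; δ_solid = L₀ − L_s = 194 − 138 = 56 mm
δ = F/k = 408/5.9322 = 68.777 mm
δ ≥ δ_solid → spring goes solid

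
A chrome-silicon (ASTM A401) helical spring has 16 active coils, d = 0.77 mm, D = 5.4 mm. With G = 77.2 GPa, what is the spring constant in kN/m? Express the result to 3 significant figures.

k = Gd⁴/(8D³N_a) = (77.2×10³ × 0.77⁴) / (8 × 5.4³ × 16)
  = 27138.1 / 20155.4 = 1.3464 N/mm

1.35 kN/m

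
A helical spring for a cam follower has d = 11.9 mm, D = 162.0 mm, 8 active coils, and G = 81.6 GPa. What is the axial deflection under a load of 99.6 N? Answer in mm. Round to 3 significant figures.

k = Gd⁴/(8D³N_a) = (81.6×10³)(11.9⁴)/(8·162.0³·8) = 6.0139 N/mm
δ = F/k = 99.6 / 6.0139 = 16.562 mm

16.6 mm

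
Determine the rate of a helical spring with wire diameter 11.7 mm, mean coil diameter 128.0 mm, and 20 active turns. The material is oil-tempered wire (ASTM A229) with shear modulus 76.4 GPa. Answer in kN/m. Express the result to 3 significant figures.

k = Gd⁴/(8D³N_a) = (76.4×10³ × 11.7⁴) / (8 × 128.0³ × 20)
  = 1.43165e+09 / 3.35544e+08 = 4.2666 N/mm

4.27 kN/m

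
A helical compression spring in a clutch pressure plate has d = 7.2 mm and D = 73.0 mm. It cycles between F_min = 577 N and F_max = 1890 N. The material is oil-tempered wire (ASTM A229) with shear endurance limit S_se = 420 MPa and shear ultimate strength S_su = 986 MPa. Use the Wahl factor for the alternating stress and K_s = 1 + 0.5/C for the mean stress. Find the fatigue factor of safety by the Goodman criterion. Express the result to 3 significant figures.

0.648

C = D/d = 73.0/7.2 = 10.1389; K_W = (4C−1)/(4C−4)+0.615/C = 1.1427; K_s = 1+0.5/C = 1.0493
F_a = (F_max−F_min)/2 = 656.5 N; F_m = (F_max+F_min)/2 = 1233.5 N
τ_a = K_W·8F_aD/(πd³) = 1.1427 × 326.96 = 373.63 MPa
τ_m = K_s·8F_mD/(πd³) = 1.0493 × 614.33 = 644.63 MPa
Goodman: 1/n_f = τ_a/S_se + τ_m/S_su = 373.63/420 + 644.63/986 = 0.88960 + 0.65378 = 1.5434
n_f = 1/1.5434 = 0.6479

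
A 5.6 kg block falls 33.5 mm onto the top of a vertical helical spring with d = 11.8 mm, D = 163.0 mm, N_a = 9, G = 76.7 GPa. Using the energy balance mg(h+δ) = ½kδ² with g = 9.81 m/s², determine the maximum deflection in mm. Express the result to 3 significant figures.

k = Gd⁴/(8D³N_a) = (76.7×10³)(11.8⁴)/(8·163.0³·9) = 4.769 N/mm
W = mg = 5.6 × 9.81 = 54.936 N
½kδ² − Wδ − Wh = 0 → δ = (W + √(W² + 2kWh))/k
δ = (54.936 + √(3018 + 17553.3))/4.769 = (54.936 + 143.43)/4.769 = 41.594 mm

41.6 mm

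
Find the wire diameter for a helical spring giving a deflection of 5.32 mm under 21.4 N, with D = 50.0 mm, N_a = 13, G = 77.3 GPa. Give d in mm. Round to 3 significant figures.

5.10 mm

Required rate k = F/δ = 21.4/5.32 = 4.0226 N/mm
d = (8D³N_a·k / G)^(1/4) = (8·50.0³·13·4.0226 / (77.3×10³))^0.25
  = (676.5)^0.25 = 5.1000 mm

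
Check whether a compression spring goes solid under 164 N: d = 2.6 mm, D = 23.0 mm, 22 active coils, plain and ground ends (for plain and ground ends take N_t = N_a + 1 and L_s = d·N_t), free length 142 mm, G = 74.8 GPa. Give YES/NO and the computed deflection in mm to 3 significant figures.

YES, δ = 103 mm

k = Gd⁴/(8D³N_a) = (74.8×10³)(2.6⁴)/(8·23.0³·22) = 1.5962 N/mm
N_t = 23; L_s = 2.6·23 = 59.8 mm; δ_solid = L₀ − L_s = 142 − 59.8 = 82.2 mm
δ = F/k = 164/1.5962 = 102.74 mm
δ ≥ δ_solid → spring goes solid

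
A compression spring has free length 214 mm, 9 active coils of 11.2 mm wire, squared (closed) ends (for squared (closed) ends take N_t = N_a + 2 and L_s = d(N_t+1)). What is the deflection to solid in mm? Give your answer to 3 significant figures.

79.6 mm

N_t = 11; L_s = 11.2·12 = 134.4 mm
δ_solid = L₀ − L_s = 214 − 134.4 = 79.6 mm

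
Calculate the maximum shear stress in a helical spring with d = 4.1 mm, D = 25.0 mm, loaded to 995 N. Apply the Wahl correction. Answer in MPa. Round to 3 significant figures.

1150 MPa

Spring index C = D/d = 25.0/4.1 = 6.0976
K_W = (4C−1)/(4C−4) + 0.615/C = 23.390/20.390 + 0.1009 = 1.2480
τ₀ = 8FD/(πd³) = 8·995·25.0/(π·4.1³) = 199000/216.52 = 919.08 MPa
τ_max = K·τ₀ = 1.2480 × 919.08 = 1147 MPa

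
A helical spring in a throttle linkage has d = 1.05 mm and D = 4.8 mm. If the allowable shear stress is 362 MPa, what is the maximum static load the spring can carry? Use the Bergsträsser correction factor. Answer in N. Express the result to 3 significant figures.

25.8 N

C = D/d = 4.8/1.05 = 4.5714
K_B = (4C+2)/(4C−3) = 20.286/15.286 = 1.3271
τ_max = K·8FD/(πd³) → F_max = τ_allow·πd³/(8DK)
F_max = 362·π·1.05³/(8·4.8·1.3271) = 1316.5/50.961 = 25.834 N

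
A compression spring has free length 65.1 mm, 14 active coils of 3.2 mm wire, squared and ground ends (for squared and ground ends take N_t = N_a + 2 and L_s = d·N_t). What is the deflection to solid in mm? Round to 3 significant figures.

13.9 mm

N_t = 16; L_s = 3.2·16 = 51.2 mm
δ_solid = L₀ − L_s = 65.1 − 51.2 = 13.9 mm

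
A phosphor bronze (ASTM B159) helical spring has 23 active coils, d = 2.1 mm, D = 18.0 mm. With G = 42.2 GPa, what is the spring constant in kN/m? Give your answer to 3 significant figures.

k = Gd⁴/(8D³N_a) = (42.2×10³ × 2.1⁴) / (8 × 18.0³ × 23)
  = 820710 / 1.07309e+06 = 0.76481 N/mm

0.765 kN/m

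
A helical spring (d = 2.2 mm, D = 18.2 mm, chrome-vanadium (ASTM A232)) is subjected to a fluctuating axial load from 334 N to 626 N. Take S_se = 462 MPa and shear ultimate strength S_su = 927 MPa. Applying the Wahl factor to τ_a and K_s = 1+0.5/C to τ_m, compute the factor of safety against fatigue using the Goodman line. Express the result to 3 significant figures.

C = D/d = 18.2/2.2 = 8.2727; K_W = (4C−1)/(4C−4)+0.615/C = 1.1775; K_s = 1+0.5/C = 1.0604
F_a = (F_max−F_min)/2 = 146 N; F_m = (F_max+F_min)/2 = 480 N
τ_a = K_W·8F_aD/(πd³) = 1.1775 × 635.47 = 748.25 MPa
τ_m = K_s·8F_mD/(πd³) = 1.0604 × 2089.2 = 2215.5 MPa
Goodman: 1/n_f = τ_a/S_se + τ_m/S_su = 748.25/462 + 2215.5/927 = 1.61958 + 2.38996 = 4.0095
n_f = 1/4.0095 = 0.2494

0.249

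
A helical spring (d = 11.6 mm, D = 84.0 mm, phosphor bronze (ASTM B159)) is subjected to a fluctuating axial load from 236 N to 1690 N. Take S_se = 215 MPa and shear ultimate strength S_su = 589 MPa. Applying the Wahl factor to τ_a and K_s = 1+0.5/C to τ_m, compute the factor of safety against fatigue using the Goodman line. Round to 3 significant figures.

1.25

C = D/d = 84.0/11.6 = 7.2414; K_W = (4C−1)/(4C−4)+0.615/C = 1.2051; K_s = 1+0.5/C = 1.0690
F_a = (F_max−F_min)/2 = 727 N; F_m = (F_max+F_min)/2 = 963 N
τ_a = K_W·8F_aD/(πd³) = 1.2051 × 99.628 = 120.06 MPa
τ_m = K_s·8F_mD/(πd³) = 1.0690 × 131.97 = 141.08 MPa
Goodman: 1/n_f = τ_a/S_se + τ_m/S_su = 120.06/215 + 141.08/589 = 0.55842 + 0.23953 = 0.79795
n_f = 1/0.79795 = 1.253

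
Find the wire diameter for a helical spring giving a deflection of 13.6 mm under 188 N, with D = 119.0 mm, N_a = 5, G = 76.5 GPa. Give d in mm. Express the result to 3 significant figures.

10.5 mm

Required rate k = F/δ = 188/13.6 = 13.824 N/mm
d = (8D³N_a·k / G)^(1/4) = (8·119.0³·5·13.824 / (76.5×10³))^0.25
  = (12180)^0.25 = 10.5054 mm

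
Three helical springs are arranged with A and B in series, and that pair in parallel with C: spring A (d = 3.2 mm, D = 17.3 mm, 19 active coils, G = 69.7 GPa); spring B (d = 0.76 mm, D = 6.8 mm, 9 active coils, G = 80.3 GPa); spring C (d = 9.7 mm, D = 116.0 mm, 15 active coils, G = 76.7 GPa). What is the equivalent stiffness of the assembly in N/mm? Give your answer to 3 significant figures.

k_A = Gd⁴/(8D³N_a) = (69.7×10³)(3.2⁴)/(8·17.3³·19) = 9.2865 N/mm
k_B = Gd⁴/(8D³N_a) = (80.3×10³)(0.76⁴)/(8·6.8³·9) = 1.1833 N/mm
k_C = Gd⁴/(8D³N_a) = (76.7×10³)(9.7⁴)/(8·116.0³·15) = 3.6252 N/mm
Springs A,B series: k_AB = 1/(1/9.2865+1/1.1833) = 1.0496 N/mm; parallel with C: k_eq = 1.0496+3.6252 = 4.6748 N/mm

4.67 N/mm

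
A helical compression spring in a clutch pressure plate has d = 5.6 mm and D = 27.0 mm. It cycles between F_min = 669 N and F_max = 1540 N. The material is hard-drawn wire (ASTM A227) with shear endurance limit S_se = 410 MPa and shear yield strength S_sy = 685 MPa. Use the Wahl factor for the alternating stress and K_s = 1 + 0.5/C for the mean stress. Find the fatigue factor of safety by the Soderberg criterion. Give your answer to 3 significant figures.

0.802

C = D/d = 27.0/5.6 = 4.8214; K_W = (4C−1)/(4C−4)+0.615/C = 1.3238; K_s = 1+0.5/C = 1.1037
F_a = (F_max−F_min)/2 = 435.5 N; F_m = (F_max+F_min)/2 = 1104.5 N
τ_a = K_W·8F_aD/(πd³) = 1.3238 × 170.5 = 225.71 MPa
τ_m = K_s·8F_mD/(πd³) = 1.1037 × 432.42 = 477.26 MPa
Soderberg: 1/n_f = τ_a/S_se + τ_m/S_sy = 225.71/410 + 477.26/685 = 0.55052 + 0.69673 = 1.2473
n_f = 1/1.2473 = 0.8018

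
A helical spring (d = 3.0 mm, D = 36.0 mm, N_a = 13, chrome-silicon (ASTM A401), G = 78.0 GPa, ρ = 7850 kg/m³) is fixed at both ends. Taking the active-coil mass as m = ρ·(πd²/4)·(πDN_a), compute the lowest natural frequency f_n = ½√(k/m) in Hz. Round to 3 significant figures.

63.2 Hz

k = Gd⁴/(8D³N_a) = (78.0×10³)(3.0⁴)/(8·36.0³·13) = 1.3021 N/mm = 1302.1 N/m
Wire length L = πDN_a = π·36.0·13 = 1470.3 mm
m = ρ·(πd²/4)·L = 7850 × 7.0686×10⁻⁶ m² × 1.4703 m = 0.081583 kg
f_n = ½√(k/m) = 0.5·√(1302.1/0.081583) = 0.5·√(15960) = 63.167 Hz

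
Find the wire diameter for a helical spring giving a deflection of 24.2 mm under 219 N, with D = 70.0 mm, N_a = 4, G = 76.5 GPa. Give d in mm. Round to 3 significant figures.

6.00 mm

Required rate k = F/δ = 219/24.2 = 9.0496 N/mm
d = (8D³N_a·k / G)^(1/4) = (8·70.0³·4·9.0496 / (76.5×10³))^0.25
  = (1298.4)^0.25 = 6.0028 mm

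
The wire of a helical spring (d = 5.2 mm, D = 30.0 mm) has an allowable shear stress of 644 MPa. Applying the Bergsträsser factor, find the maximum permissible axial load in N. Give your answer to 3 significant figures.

949 N

C = D/d = 30.0/5.2 = 5.7692
K_B = (4C+2)/(4C−3) = 25.077/20.077 = 1.2490
τ_max = K·8FD/(πd³) → F_max = τ_allow·πd³/(8DK)
F_max = 644·π·5.2³/(8·30.0·1.2490) = 2.8448e+05/299.77 = 948.98 N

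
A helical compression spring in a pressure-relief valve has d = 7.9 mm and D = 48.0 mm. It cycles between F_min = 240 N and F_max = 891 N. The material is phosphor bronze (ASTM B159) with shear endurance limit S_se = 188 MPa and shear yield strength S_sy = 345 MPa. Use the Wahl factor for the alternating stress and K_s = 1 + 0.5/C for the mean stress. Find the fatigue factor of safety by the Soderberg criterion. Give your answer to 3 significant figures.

1.02

C = D/d = 48.0/7.9 = 6.0759; K_W = (4C−1)/(4C−4)+0.615/C = 1.2490; K_s = 1+0.5/C = 1.0823
F_a = (F_max−F_min)/2 = 325.5 N; F_m = (F_max+F_min)/2 = 565.5 N
τ_a = K_W·8F_aD/(πd³) = 1.2490 × 80.696 = 100.79 MPa
τ_m = K_s·8F_mD/(πd³) = 1.0823 × 140.2 = 151.73 MPa
Soderberg: 1/n_f = τ_a/S_se + τ_m/S_sy = 100.79/188 + 151.73/345 = 0.53610 + 0.43980 = 0.9759
n_f = 1/0.9759 = 1.025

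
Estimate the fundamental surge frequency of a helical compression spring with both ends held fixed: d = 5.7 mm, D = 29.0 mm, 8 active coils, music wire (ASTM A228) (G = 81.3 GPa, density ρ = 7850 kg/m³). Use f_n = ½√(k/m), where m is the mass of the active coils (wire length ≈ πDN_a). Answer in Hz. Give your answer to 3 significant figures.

307 Hz

k = Gd⁴/(8D³N_a) = (81.3×10³)(5.7⁴)/(8·29.0³·8) = 54.981 N/mm = 54981 N/m
Wire length L = πDN_a = π·29.0·8 = 728.85 mm
m = ρ·(πd²/4)·L = 7850 × 25.518×10⁻⁶ m² × 0.72885 m = 0.146 kg
f_n = ½√(k/m) = 0.5·√(54981/0.146) = 0.5·√(3.7659e+05) = 306.83 Hz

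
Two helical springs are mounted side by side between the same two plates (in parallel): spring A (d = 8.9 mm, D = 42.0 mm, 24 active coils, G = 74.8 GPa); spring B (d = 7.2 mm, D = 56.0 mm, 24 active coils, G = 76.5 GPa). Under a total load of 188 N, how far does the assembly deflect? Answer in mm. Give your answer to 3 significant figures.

k_A = Gd⁴/(8D³N_a) = (74.8×10³)(8.9⁴)/(8·42.0³·24) = 32.992 N/mm
k_B = Gd⁴/(8D³N_a) = (76.5×10³)(7.2⁴)/(8·56.0³·24) = 6.0971 N/mm
Parallel: k_eq = 32.992 + 6.0971 = 39.089 N/mm
δ = F/k_eq = 188/39.089 = 4.8095 mm

4.81 mm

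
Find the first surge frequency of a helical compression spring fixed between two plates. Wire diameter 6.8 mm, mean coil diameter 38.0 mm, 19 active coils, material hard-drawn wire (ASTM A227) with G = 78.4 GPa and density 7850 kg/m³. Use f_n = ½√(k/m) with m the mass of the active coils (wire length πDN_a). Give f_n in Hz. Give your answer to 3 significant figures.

k = Gd⁴/(8D³N_a) = (78.4×10³)(6.8⁴)/(8·38.0³·19) = 20.098 N/mm = 20098 N/m
Wire length L = πDN_a = π·38.0·19 = 2268.2 mm
m = ρ·(πd²/4)·L = 7850 × 36.317×10⁻⁶ m² × 2.2682 m = 0.64664 kg
f_n = ½√(k/m) = 0.5·√(20098/0.64664) = 0.5·√(31081) = 88.149 Hz

88.1 Hz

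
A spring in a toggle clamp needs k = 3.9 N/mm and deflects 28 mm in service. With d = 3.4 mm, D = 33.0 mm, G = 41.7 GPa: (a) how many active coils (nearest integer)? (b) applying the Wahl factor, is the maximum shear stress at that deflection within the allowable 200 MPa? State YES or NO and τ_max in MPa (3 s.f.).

N_a = Gd⁴/(8D³k) = (41.7×10³)(3.4⁴)/(8·33.0³·3.9) = 4.97 → N_a = 5
Actual rate k = Gd⁴/(8D³·5) = 3.8766 N/mm
Working load F = kδ = 3.8766·28 = 108.54 N
C = 33.0/3.4 = 9.7059; K_W = (4C−1)/(4C−4)+0.615/C = 1.1495
τ_max = K_W·8FD/(πd³) = 1.1495·232.07 = 266.77 MPa
τ_max > 200 MPa → exceeds allowable

(a) 5 coils; (b) NO, τ_max = 267 MPa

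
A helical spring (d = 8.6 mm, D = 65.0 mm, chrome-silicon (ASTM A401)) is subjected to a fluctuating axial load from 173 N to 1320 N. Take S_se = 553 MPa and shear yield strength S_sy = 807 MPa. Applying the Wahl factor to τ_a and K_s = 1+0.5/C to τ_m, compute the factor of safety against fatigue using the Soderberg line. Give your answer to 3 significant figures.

C = D/d = 65.0/8.6 = 7.5581; K_W = (4C−1)/(4C−4)+0.615/C = 1.1957; K_s = 1+0.5/C = 1.0662
F_a = (F_max−F_min)/2 = 573.5 N; F_m = (F_max+F_min)/2 = 746.5 N
τ_a = K_W·8F_aD/(πd³) = 1.1957 × 149.24 = 178.45 MPa
τ_m = K_s·8F_mD/(πd³) = 1.0662 × 194.26 = 207.11 MPa
Soderberg: 1/n_f = τ_a/S_se + τ_m/S_sy = 178.45/553 + 207.11/807 = 0.32270 + 0.25665 = 0.57935
n_f = 1/0.57935 = 1.726

1.73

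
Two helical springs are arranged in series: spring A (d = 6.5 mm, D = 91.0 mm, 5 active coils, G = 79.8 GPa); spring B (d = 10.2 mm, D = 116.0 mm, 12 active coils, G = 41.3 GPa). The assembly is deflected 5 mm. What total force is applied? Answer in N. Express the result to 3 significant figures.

9.14 N

k_A = Gd⁴/(8D³N_a) = (79.8×10³)(6.5⁴)/(8·91.0³·5) = 4.7258 N/mm
k_B = Gd⁴/(8D³N_a) = (41.3×10³)(10.2⁴)/(8·116.0³·12) = 2.9834 N/mm
Series: 1/k_eq = 1/4.7258 + 1/2.9834 = 0.5468; k_eq = 1.8288 N/mm
F = k_eq·δ = 1.8288·5 = 9.1441 N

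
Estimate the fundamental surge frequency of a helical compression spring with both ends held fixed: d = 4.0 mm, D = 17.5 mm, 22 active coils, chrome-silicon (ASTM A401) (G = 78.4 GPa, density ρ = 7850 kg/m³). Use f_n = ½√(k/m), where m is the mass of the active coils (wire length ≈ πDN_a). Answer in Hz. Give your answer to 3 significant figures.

k = Gd⁴/(8D³N_a) = (78.4×10³)(4.0⁴)/(8·17.5³·22) = 21.278 N/mm = 21278 N/m
Wire length L = πDN_a = π·17.5·22 = 1209.5 mm
m = ρ·(πd²/4)·L = 7850 × 12.566×10⁻⁶ m² × 1.2095 m = 0.11931 kg
f_n = ½√(k/m) = 0.5·√(21278/0.11931) = 0.5·√(1.7834e+05) = 211.15 Hz

211 Hz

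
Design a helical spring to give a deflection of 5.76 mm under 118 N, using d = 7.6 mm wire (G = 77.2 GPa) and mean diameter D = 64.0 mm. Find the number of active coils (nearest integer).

6

Required rate k = F/δ = 118/5.76 = 20.486 N/mm
N_a = Gd⁴/(8D³k) = (77.2×10³ × 7.6⁴)/(8 × 64.0³ × 20.486)
    = 2.57556e+08 / 4.29625e+07 = 5.995 → 6 coils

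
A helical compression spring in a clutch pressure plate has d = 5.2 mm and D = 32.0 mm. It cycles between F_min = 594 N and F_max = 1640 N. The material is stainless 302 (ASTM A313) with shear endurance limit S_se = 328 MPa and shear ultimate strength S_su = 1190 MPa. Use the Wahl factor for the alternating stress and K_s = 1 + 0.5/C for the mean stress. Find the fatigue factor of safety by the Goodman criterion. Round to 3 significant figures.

0.575

C = D/d = 32.0/5.2 = 6.1538; K_W = (4C−1)/(4C−4)+0.615/C = 1.2455; K_s = 1+0.5/C = 1.0813
F_a = (F_max−F_min)/2 = 523 N; F_m = (F_max+F_min)/2 = 1117 N
τ_a = K_W·8F_aD/(πd³) = 1.2455 × 303.1 = 377.5 MPa
τ_m = K_s·8F_mD/(πd³) = 1.0813 × 647.34 = 699.94 MPa
Goodman: 1/n_f = τ_a/S_se + τ_m/S_su = 377.5/328 + 699.94/1190 = 1.15090 + 0.58818 = 1.7391
n_f = 1/1.7391 = 0.575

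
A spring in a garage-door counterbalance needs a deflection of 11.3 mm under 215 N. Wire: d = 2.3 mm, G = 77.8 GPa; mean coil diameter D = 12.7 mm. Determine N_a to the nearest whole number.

7

Required rate k = F/δ = 215/11.3 = 19.027 N/mm
N_a = Gd⁴/(8D³k) = (77.8×10³ × 2.3⁴)/(8 × 12.7³ × 19.027)
    = 2.17716e+06 / 311789 = 6.983 → 7 coils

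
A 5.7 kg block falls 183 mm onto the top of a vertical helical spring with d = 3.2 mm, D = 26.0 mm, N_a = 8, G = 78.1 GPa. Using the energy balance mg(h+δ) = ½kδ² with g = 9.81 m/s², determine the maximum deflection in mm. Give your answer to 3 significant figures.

61.3 mm

k = Gd⁴/(8D³N_a) = (78.1×10³)(3.2⁴)/(8·26.0³·8) = 7.2803 N/mm
W = mg = 5.7 × 9.81 = 55.917 N
½kδ² − Wδ − Wh = 0 → δ = (W + √(W² + 2kWh))/k
δ = (55.917 + √(3126.7 + 148996))/7.2803 = (55.917 + 390.03)/7.2803 = 61.254 mm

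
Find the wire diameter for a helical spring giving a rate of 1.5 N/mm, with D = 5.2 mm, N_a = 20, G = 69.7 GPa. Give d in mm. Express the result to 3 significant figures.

d = (8D³N_a·k / G)^(1/4) = (8·5.2³·20·1.5 / (69.7×10³))^0.25
  = (0.48416)^0.25 = 0.8342 mm

0.834 mm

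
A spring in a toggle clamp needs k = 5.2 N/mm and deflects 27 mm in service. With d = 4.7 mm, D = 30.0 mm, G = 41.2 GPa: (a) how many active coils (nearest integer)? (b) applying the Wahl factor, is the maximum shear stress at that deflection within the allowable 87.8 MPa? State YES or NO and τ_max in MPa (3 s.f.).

(a) 18 coils; (b) NO, τ_max = 127 MPa

N_a = Gd⁴/(8D³k) = (41.2×10³)(4.7⁴)/(8·30.0³·5.2) = 17.9 → N_a = 18
Actual rate k = Gd⁴/(8D³·18) = 5.1709 N/mm
Working load F = kδ = 5.1709·27 = 139.61 N
C = 30.0/4.7 = 6.3830; K_W = (4C−1)/(4C−4)+0.615/C = 1.2357
τ_max = K_W·8FD/(πd³) = 1.2357·102.73 = 126.94 MPa
τ_max > 87.8 MPa → exceeds allowable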